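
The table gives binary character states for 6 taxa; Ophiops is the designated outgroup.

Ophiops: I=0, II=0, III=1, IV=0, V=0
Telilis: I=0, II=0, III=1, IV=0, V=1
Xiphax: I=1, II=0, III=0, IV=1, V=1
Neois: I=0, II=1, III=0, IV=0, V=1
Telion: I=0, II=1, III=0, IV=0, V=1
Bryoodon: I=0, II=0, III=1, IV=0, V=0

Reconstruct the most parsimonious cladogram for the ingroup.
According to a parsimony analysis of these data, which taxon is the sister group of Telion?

Character polarity is set by the outgroup: the derived state is whichever differs from the outgroup's state, so for III the derived state is '0', and for the remaining characters it is '1'.
I (derived state '1') is unique to Xiphax (autapomorphy; uninformative for grouping).
II (derived state '1') is shared by Neois and Telion — a synapomorphy uniting that clade.
III (derived state '0') is shared by Neois, Telion, and Xiphax — a synapomorphy uniting that clade.
IV: derived state '1' in Xiphax only — an autapomorphy, so it tells us nothing about relationships among taxa.
Only Neois, Telilis, Telion, and Xiphax show the derived state '1' for V, supporting them as a clade.
Most parsimonious ingroup topology: ((Telilis,(Xiphax,(Neois,Telion))),Bryoodon).
Telion and Neois form a cherry on this tree, so they are sister taxa.

Neois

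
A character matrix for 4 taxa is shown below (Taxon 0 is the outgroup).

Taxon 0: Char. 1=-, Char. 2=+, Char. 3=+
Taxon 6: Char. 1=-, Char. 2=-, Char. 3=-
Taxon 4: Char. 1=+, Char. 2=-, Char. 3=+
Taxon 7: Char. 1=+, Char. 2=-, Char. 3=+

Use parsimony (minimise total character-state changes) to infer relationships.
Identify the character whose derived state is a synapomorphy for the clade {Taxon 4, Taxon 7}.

Character polarity is set by the outgroup: the derived state is whichever differs from the outgroup's state, so for Char. 2, Char. 3 the derived state is '-', and for the remaining characters it is '+'.
Only Taxon 4 and Taxon 7 show the derived state '+' for Char. 1, supporting them as a clade.
All ingroup taxa share the derived state '-' for Char. 2; it defines the ingroup but does not resolve relationships within it.
Char. 3: derived state '-' in Taxon 6 only — an autapomorphy, so it tells us nothing about relationships among taxa.
Most parsimonious ingroup topology: (Taxon 6,(Taxon 4,Taxon 7)).
The clade {Taxon 4, Taxon 7} is supported by Char. 1: its derived state '+' occurs in exactly those taxa and in no other taxon (including the outgroup).

Char. 1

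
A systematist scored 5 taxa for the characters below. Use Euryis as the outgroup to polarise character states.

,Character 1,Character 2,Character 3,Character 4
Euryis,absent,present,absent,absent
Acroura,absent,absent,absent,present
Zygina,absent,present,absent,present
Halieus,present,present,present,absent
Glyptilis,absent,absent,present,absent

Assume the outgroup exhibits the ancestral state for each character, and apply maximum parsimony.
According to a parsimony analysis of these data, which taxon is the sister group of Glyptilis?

Character polarity is set by the outgroup: the derived state is whichever differs from the outgroup's state, so for Character 2 the derived state is 'absent', and for the remaining characters it is 'present'.
Character 1 (derived state 'present') is unique to Halieus (autapomorphy; uninformative for grouping).
Character 2 (state 'absent') occurs in Acroura and Glyptilis but conflicts with the nesting implied by the other characters — most parsimoniously interpreted as homoplasy.
Character 3 (derived state 'present') is shared by Glyptilis and Halieus — a synapomorphy uniting that clade.
Character 4 (derived state 'present') is shared by Acroura and Zygina — a synapomorphy uniting that clade.
Most parsimonious ingroup topology: ((Acroura,Zygina),(Halieus,Glyptilis)).
Glyptilis and Halieus form a cherry on this tree, so they are sister taxa.

Halieus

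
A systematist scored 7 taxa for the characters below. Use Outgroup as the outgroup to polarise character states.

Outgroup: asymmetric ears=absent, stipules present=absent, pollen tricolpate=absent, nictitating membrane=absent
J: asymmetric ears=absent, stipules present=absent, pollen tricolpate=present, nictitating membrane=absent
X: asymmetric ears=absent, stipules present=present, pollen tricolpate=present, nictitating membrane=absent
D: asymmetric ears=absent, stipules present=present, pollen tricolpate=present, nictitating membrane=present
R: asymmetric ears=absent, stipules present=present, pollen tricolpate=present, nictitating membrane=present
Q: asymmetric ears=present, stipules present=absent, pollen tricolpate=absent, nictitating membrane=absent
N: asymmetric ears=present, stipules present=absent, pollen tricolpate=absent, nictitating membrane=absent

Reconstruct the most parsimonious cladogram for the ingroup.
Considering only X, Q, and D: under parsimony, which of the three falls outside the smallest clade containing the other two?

Q

The outgroup has state 'absent' for every character, so 'present' is the derived state throughout.
Only N and Q show the derived state 'present' for asymmetric ears, supporting them as a clade.
Only D, R, and X show the derived state 'present' for stipules present, supporting them as a clade.
pollen tricolpate (derived state 'present') is shared by D, J, R, and X — a synapomorphy uniting that clade.
nictitating membrane: derived state 'present' in D and R only — synapomorphy for {D, R}.
Most parsimonious ingroup topology: ((J,(X,(D,R))),(Q,N)).
X and D share a more recent common ancestor with each other than either does with Q, so Q is the least closely related of the three.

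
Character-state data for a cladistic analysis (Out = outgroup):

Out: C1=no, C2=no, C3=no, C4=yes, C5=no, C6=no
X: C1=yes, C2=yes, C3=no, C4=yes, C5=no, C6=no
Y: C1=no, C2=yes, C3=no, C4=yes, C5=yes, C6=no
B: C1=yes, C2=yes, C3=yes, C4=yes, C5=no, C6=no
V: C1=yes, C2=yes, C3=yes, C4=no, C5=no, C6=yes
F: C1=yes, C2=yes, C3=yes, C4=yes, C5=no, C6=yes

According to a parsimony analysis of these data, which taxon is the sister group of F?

Character polarity is set by the outgroup: the derived state is whichever differs from the outgroup's state, so for C4 the derived state is 'no', and for the remaining characters it is 'yes'.
C1 (derived state 'yes') is shared by B, F, V, and X — a synapomorphy uniting that clade.
C2 (derived state 'yes') is shared by all ingroup taxa — unites the whole ingroup.
C3 (derived state 'yes') is shared by B, F, and V — a synapomorphy uniting that clade.
C4 (derived state 'no') is unique to V (autapomorphy; uninformative for grouping).
C5 (derived state 'yes') is unique to Y (autapomorphy; uninformative for grouping).
C6: derived state 'yes' in F and V only — synapomorphy for {F, V}.
Most parsimonious ingroup topology: ((X,(B,(V,F))),Y).
F and V form a cherry on this tree, so they are sister taxa.

V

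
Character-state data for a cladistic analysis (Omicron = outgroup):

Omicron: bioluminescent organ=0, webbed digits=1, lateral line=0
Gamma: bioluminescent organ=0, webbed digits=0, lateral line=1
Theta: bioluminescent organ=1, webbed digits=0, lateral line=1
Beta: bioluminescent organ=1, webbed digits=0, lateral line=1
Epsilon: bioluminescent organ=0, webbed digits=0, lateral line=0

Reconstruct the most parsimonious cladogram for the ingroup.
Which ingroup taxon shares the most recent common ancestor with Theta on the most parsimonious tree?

Character polarity is set by the outgroup: the derived state is whichever differs from the outgroup's state, so for webbed digits the derived state is '0', and for the remaining characters it is '1'.
bioluminescent organ: derived state '1' in Beta and Theta only — synapomorphy for {Beta, Theta}.
webbed digits (derived state '0') is shared by all ingroup taxa — unites the whole ingroup.
lateral line: derived state '1' in Beta, Gamma, and Theta only — synapomorphy for {Beta, Gamma, Theta}.
Most parsimonious ingroup topology: ((Gamma,(Theta,Beta)),Epsilon).
Theta and Beta form a cherry on this tree, so they are sister taxa.

Beta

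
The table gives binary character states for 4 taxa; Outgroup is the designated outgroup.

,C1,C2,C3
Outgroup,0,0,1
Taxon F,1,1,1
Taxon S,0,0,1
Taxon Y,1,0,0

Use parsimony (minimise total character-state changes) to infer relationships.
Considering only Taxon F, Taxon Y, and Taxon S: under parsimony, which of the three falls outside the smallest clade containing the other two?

Taxon S

Character polarity is set by the outgroup: the derived state is whichever differs from the outgroup's state, so for C3 the derived state is '0', and for the remaining characters it is '1'.
Only Taxon F and Taxon Y show the derived state '1' for C1, supporting them as a clade.
C2: derived state '1' in Taxon F only — an autapomorphy, so it tells us nothing about relationships among taxa.
C3: derived state '0' in Taxon Y only — an autapomorphy, so it tells us nothing about relationships among taxa.
Most parsimonious ingroup topology: ((Taxon F,Taxon Y),Taxon S).
Taxon Y and Taxon F share a more recent common ancestor with each other than either does with Taxon S, so Taxon S is the least closely related of the three.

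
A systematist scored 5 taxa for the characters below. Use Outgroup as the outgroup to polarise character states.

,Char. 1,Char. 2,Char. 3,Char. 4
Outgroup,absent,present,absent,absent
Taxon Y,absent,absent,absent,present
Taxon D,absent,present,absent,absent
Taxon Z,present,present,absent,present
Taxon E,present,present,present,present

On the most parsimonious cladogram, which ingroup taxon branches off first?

Character polarity is set by the outgroup: the derived state is whichever differs from the outgroup's state, so for Char. 2 the derived state is 'absent', and for the remaining characters it is 'present'.
Char. 1 (derived state 'present') is shared by Taxon E and Taxon Z — a synapomorphy uniting that clade.
Char. 2: derived state 'absent' in Taxon Y only — an autapomorphy, so it tells us nothing about relationships among taxa.
Char. 3: derived state 'present' in Taxon E only — an autapomorphy, so it tells us nothing about relationships among taxa.
Only Taxon E, Taxon Y, and Taxon Z show the derived state 'present' for Char. 4, supporting them as a clade.
Most parsimonious ingroup topology: ((Taxon Y,(Taxon Z,Taxon E)),Taxon D).
Taxon D is sister to the clade containing all other ingroup taxa, so it is the earliest-diverging (most basal) ingroup lineage.

Taxon D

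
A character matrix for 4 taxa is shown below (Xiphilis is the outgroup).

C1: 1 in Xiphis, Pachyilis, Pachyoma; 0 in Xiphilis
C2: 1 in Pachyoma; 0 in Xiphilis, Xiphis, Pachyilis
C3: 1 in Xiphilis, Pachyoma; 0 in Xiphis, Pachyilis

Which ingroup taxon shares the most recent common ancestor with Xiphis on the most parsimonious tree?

Pachyilis

Character polarity is set by the outgroup: the derived state is whichever differs from the outgroup's state, so for C3 the derived state is '0', and for the remaining characters it is '1'.
All ingroup taxa share the derived state '1' for C1; it defines the ingroup but does not resolve relationships within it.
C2 (derived state '1') is unique to Pachyoma (autapomorphy; uninformative for grouping).
C3 (derived state '0') is shared by Pachyilis and Xiphis — a synapomorphy uniting that clade.
Most parsimonious ingroup topology: ((Xiphis,Pachyilis),Pachyoma).
Xiphis and Pachyilis form a cherry on this tree, so they are sister taxa.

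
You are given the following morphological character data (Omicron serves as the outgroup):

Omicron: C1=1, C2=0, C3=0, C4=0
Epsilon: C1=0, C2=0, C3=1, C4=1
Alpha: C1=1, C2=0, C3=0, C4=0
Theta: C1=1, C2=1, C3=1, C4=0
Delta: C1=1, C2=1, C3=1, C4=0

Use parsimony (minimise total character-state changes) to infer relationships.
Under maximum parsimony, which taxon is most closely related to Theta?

Delta

Character polarity is set by the outgroup: the derived state is whichever differs from the outgroup's state, so for C1 the derived state is '0', and for the remaining characters it is '1'.
C1: derived state '0' in Epsilon only — an autapomorphy, so it tells us nothing about relationships among taxa.
C2 (derived state '1') is shared by Delta and Theta — a synapomorphy uniting that clade.
Only Delta, Epsilon, and Theta show the derived state '1' for C3, supporting them as a clade.
C4: derived state '1' in Epsilon only — an autapomorphy, so it tells us nothing about relationships among taxa.
Most parsimonious ingroup topology: ((Epsilon,(Theta,Delta)),Alpha).
Theta and Delta form a cherry on this tree, so they are sister taxa.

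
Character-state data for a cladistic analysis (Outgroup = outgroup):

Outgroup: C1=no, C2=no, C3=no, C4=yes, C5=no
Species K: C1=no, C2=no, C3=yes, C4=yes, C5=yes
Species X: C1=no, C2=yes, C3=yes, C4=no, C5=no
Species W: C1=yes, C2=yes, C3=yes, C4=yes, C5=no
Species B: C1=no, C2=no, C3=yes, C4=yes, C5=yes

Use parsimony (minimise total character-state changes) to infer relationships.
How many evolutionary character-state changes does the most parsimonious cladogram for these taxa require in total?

Character polarity is set by the outgroup: the derived state is whichever differs from the outgroup's state, so for C4 the derived state is 'no', and for the remaining characters it is 'yes'.
C1: derived state 'yes' in Species W only — an autapomorphy, so it tells us nothing about relationships among taxa.
C2: derived state 'yes' in Species W and Species X only — synapomorphy for {Species W, Species X}.
All ingroup taxa share the derived state 'yes' for C3; it defines the ingroup but does not resolve relationships within it.
C4: derived state 'no' in Species X only — an autapomorphy, so it tells us nothing about relationships among taxa.
Only Species B and Species K show the derived state 'yes' for C5, supporting them as a clade.
Most parsimonious ingroup topology: ((Species K,Species B),(Species X,Species W)).
Changes per character on this tree: C1: 1; C2: 1; C3: 1; C4: 1; C5: 1.
Total = 5.

5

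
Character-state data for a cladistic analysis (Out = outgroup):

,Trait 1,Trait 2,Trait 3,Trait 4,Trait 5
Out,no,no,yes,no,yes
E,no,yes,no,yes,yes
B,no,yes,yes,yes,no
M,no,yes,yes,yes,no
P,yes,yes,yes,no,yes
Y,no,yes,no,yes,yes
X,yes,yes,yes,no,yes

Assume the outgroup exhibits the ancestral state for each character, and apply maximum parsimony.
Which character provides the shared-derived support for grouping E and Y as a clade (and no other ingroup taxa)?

Character polarity is set by the outgroup: the derived state is whichever differs from the outgroup's state, so for Trait 3, Trait 5 the derived state is 'no', and for the remaining characters it is 'yes'.
Only P and X show the derived state 'yes' for Trait 1, supporting them as a clade.
All ingroup taxa share the derived state 'yes' for Trait 2; it defines the ingroup but does not resolve relationships within it.
Only E and Y show the derived state 'no' for Trait 3, supporting them as a clade.
Trait 4 (derived state 'yes') is shared by B, E, M, and Y — a synapomorphy uniting that clade.
Trait 5 (derived state 'no') is shared by B and M — a synapomorphy uniting that clade.
Most parsimonious ingroup topology: (((E,Y),(B,M)),(P,X)).
The clade {E, Y} is supported by Trait 3: its derived state 'no' occurs in exactly those taxa and in no other taxon (including the outgroup).

Trait 3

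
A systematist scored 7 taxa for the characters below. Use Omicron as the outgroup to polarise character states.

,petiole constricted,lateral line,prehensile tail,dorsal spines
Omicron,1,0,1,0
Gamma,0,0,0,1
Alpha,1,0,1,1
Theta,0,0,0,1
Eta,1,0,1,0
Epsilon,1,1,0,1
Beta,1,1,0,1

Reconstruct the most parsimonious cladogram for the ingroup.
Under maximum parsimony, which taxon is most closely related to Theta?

Character polarity is set by the outgroup: the derived state is whichever differs from the outgroup's state, so for petiole constricted, prehensile tail the derived state is '0', and for the remaining characters it is '1'.
Only Gamma and Theta show the derived state '0' for petiole constricted, supporting them as a clade.
lateral line (derived state '1') is shared by Beta and Epsilon — a synapomorphy uniting that clade.
Only Beta, Epsilon, Gamma, and Theta show the derived state '0' for prehensile tail, supporting them as a clade.
dorsal spines: derived state '1' in Alpha, Beta, Epsilon, Gamma, and Theta only — synapomorphy for {Alpha, Beta, Epsilon, Gamma, Theta}.
Most parsimonious ingroup topology: ((((Gamma,Theta),(Epsilon,Beta)),Alpha),Eta).
Theta and Gamma form a cherry on this tree, so they are sister taxa.

Gamma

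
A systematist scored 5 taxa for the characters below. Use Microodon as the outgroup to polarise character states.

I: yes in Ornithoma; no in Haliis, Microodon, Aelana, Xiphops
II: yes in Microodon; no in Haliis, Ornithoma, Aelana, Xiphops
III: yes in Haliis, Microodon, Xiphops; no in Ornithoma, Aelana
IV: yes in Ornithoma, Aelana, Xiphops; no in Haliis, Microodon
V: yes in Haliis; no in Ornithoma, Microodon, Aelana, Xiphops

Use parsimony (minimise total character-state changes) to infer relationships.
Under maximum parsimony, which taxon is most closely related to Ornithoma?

Character polarity is set by the outgroup: the derived state is whichever differs from the outgroup's state, so for II, III the derived state is 'no', and for the remaining characters it is 'yes'.
I: derived state 'yes' in Ornithoma only — an autapomorphy, so it tells us nothing about relationships among taxa.
All ingroup taxa share the derived state 'no' for II; it defines the ingroup but does not resolve relationships within it.
Only Aelana and Ornithoma show the derived state 'no' for III, supporting them as a clade.
IV: derived state 'yes' in Aelana, Ornithoma, and Xiphops only — synapomorphy for {Aelana, Ornithoma, Xiphops}.
V (derived state 'yes') is unique to Haliis (autapomorphy; uninformative for grouping).
Most parsimonious ingroup topology: (Haliis,((Ornithoma,Aelana),Xiphops)).
Ornithoma and Aelana form a cherry on this tree, so they are sister taxa.

Aelana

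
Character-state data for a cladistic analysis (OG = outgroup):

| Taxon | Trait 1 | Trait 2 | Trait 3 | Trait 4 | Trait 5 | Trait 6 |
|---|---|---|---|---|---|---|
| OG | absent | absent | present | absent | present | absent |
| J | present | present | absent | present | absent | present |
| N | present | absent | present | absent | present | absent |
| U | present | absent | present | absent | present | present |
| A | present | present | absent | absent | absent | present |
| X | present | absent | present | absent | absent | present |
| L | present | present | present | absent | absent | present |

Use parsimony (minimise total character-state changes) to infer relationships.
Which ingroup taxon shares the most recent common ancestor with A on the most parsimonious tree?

Character polarity is set by the outgroup: the derived state is whichever differs from the outgroup's state, so for Trait 3, Trait 5 the derived state is 'absent', and for the remaining characters it is 'present'.
All ingroup taxa share the derived state 'present' for Trait 1; it defines the ingroup but does not resolve relationships within it.
Trait 2 (derived state 'present') is shared by A, J, and L — a synapomorphy uniting that clade.
Trait 3 (derived state 'absent') is shared by A and J — a synapomorphy uniting that clade.
Trait 4 (derived state 'present') is unique to J (autapomorphy; uninformative for grouping).
Trait 5: derived state 'absent' in A, J, L, and X only — synapomorphy for {A, J, L, X}.
Trait 6: derived state 'present' in A, J, L, U, and X only — synapomorphy for {A, J, L, U, X}.
Most parsimonious ingroup topology: (((((J,A),L),X),U),N).
A and J form a cherry on this tree, so they are sister taxa.

J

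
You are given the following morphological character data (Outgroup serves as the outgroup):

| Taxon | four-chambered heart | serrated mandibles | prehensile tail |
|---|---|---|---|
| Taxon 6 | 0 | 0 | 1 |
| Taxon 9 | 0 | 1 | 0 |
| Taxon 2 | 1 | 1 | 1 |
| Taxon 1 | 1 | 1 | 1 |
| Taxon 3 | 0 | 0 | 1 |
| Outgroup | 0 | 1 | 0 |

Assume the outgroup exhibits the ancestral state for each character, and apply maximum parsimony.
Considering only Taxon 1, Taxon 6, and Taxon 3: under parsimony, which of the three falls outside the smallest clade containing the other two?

Taxon 1

Character polarity is set by the outgroup: the derived state is whichever differs from the outgroup's state, so for serrated mandibles the derived state is '0', and for the remaining characters it is '1'.
Only Taxon 1 and Taxon 2 show the derived state '1' for four-chambered heart, supporting them as a clade.
serrated mandibles: derived state '0' in Taxon 3 and Taxon 6 only — synapomorphy for {Taxon 3, Taxon 6}.
prehensile tail: derived state '1' in Taxon 1, Taxon 2, Taxon 3, and Taxon 6 only — synapomorphy for {Taxon 1, Taxon 2, Taxon 3, Taxon 6}.
Most parsimonious ingroup topology: (((Taxon 3,Taxon 6),(Taxon 1,Taxon 2)),Taxon 9).
Taxon 6 and Taxon 3 share a more recent common ancestor with each other than either does with Taxon 1, so Taxon 1 is the least closely related of the three.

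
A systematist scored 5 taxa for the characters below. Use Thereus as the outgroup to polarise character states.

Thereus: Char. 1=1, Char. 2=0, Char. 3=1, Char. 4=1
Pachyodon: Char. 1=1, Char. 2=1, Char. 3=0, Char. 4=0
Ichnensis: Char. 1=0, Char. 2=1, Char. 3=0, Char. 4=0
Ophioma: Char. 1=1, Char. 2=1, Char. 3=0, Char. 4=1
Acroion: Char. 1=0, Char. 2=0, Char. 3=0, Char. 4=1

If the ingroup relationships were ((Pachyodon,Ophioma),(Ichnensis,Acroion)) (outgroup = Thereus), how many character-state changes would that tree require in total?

6

Map each character onto ((Pachyodon,Ophioma),(Ichnensis,Acroion)) (rooted by Thereus) and count the minimum state changes it requires (Fitch parsimony):
Char. 1: 1; Char. 2: 2; Char. 3: 1; Char. 4: 2.
Total tree length = 6.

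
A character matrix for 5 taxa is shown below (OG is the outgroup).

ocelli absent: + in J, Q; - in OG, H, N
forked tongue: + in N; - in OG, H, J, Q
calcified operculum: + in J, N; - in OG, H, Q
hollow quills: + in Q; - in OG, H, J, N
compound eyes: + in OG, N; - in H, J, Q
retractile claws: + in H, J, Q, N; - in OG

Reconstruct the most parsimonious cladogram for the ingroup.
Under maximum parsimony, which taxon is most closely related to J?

Q

Character polarity is set by the outgroup: the derived state is whichever differs from the outgroup's state, so for compound eyes the derived state is '-', and for the remaining characters it is '+'.
Only J and Q show the derived state '+' for ocelli absent, supporting them as a clade.
forked tongue: derived state '+' in N only — an autapomorphy, so it tells us nothing about relationships among taxa.
calcified operculum (state '+') occurs in J and N but conflicts with the nesting implied by the other characters — most parsimoniously interpreted as homoplasy.
hollow quills (derived state '+') is unique to Q (autapomorphy; uninformative for grouping).
Only H, J, and Q show the derived state '-' for compound eyes, supporting them as a clade.
All ingroup taxa share the derived state '+' for retractile claws; it defines the ingroup but does not resolve relationships within it.
Most parsimonious ingroup topology: ((H,(J,Q)),N).
J and Q form a cherry on this tree, so they are sister taxa.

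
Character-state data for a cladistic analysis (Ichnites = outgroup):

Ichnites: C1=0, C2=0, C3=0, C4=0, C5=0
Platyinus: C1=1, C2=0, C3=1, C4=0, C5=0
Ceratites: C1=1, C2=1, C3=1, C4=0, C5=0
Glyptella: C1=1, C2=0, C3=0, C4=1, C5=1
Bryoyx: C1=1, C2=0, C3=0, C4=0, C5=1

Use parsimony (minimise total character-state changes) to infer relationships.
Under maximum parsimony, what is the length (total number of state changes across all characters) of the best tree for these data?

5

The outgroup has state '0' for every character, so '1' is the derived state throughout.
All ingroup taxa share the derived state '1' for C1; it defines the ingroup but does not resolve relationships within it.
C2: derived state '1' in Ceratites only — an autapomorphy, so it tells us nothing about relationships among taxa.
C3: derived state '1' in Ceratites and Platyinus only — synapomorphy for {Ceratites, Platyinus}.
C4: derived state '1' in Glyptella only — an autapomorphy, so it tells us nothing about relationships among taxa.
Only Bryoyx and Glyptella show the derived state '1' for C5, supporting them as a clade.
Most parsimonious ingroup topology: ((Platyinus,Ceratites),(Glyptella,Bryoyx)).
Changes per character on this tree: C1: 1; C2: 1; C3: 1; C4: 1; C5: 1.
Total = 5.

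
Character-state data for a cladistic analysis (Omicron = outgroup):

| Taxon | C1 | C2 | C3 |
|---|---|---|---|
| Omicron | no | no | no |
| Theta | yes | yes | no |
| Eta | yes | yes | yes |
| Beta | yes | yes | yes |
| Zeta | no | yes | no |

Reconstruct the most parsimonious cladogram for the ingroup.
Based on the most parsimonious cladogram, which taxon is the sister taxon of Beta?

The outgroup has state 'no' for every character, so 'yes' is the derived state throughout.
Only Beta, Eta, and Theta show the derived state 'yes' for C1, supporting them as a clade.
All ingroup taxa share the derived state 'yes' for C2; it defines the ingroup but does not resolve relationships within it.
C3: derived state 'yes' in Beta and Eta only — synapomorphy for {Beta, Eta}.
Most parsimonious ingroup topology: ((Theta,(Eta,Beta)),Zeta).
Beta and Eta form a cherry on this tree, so they are sister taxa.

Eta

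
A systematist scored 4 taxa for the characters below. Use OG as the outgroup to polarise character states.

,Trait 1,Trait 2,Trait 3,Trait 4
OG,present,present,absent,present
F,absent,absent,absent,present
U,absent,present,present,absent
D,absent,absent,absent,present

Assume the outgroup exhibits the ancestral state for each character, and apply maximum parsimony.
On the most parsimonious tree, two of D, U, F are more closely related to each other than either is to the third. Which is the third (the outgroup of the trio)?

U

Character polarity is set by the outgroup: the derived state is whichever differs from the outgroup's state, so for Trait 1, Trait 2, Trait 4 the derived state is 'absent', and for the remaining characters it is 'present'.
All ingroup taxa share the derived state 'absent' for Trait 1; it defines the ingroup but does not resolve relationships within it.
Only D and F show the derived state 'absent' for Trait 2, supporting them as a clade.
Trait 3 (derived state 'present') is unique to U (autapomorphy; uninformative for grouping).
Trait 4: derived state 'absent' in U only — an autapomorphy, so it tells us nothing about relationships among taxa.
Most parsimonious ingroup topology: ((F,D),U).
F and D share a more recent common ancestor with each other than either does with U, so U is the least closely related of the three.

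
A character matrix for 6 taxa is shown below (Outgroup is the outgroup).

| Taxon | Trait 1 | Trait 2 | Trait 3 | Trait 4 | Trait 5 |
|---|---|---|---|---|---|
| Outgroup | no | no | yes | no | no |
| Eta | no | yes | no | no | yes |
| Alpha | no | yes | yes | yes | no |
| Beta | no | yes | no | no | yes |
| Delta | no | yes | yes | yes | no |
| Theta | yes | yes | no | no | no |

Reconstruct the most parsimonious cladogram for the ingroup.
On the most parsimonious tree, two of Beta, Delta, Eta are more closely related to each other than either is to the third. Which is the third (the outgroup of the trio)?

Character polarity is set by the outgroup: the derived state is whichever differs from the outgroup's state, so for Trait 3 the derived state is 'no', and for the remaining characters it is 'yes'.
Trait 1 (derived state 'yes') is unique to Theta (autapomorphy; uninformative for grouping).
Trait 2 (derived state 'yes') is shared by all ingroup taxa — unites the whole ingroup.
Trait 3 (derived state 'no') is shared by Beta, Eta, and Theta — a synapomorphy uniting that clade.
Trait 4: derived state 'yes' in Alpha and Delta only — synapomorphy for {Alpha, Delta}.
Only Beta and Eta show the derived state 'yes' for Trait 5, supporting them as a clade.
Most parsimonious ingroup topology: (((Eta,Beta),Theta),(Alpha,Delta)).
Eta and Beta share a more recent common ancestor with each other than either does with Delta, so Delta is the least closely related of the three.

Delta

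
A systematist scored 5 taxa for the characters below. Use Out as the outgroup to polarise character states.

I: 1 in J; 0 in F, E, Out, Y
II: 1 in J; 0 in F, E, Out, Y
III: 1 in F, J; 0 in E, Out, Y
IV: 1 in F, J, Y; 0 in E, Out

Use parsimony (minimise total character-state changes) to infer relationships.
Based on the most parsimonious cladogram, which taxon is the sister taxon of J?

F

The outgroup has state '0' for every character, so '1' is the derived state throughout.
I: derived state '1' in J only — an autapomorphy, so it tells us nothing about relationships among taxa.
II: derived state '1' in J only — an autapomorphy, so it tells us nothing about relationships among taxa.
Only F and J show the derived state '1' for III, supporting them as a clade.
IV (derived state '1') is shared by F, J, and Y — a synapomorphy uniting that clade.
Most parsimonious ingroup topology: (((F,J),Y),E).
J and F form a cherry on this tree, so they are sister taxa.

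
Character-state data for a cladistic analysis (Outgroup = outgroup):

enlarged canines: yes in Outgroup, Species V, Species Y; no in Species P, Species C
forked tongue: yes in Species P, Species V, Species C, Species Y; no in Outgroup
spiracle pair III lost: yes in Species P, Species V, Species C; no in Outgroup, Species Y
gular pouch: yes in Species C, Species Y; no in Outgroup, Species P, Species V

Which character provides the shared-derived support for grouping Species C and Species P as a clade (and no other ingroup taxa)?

Character polarity is set by the outgroup: the derived state is whichever differs from the outgroup's state, so for enlarged canines the derived state is 'no', and for the remaining characters it is 'yes'.
enlarged canines: derived state 'no' in Species C and Species P only — synapomorphy for {Species C, Species P}.
All ingroup taxa share the derived state 'yes' for forked tongue; it defines the ingroup but does not resolve relationships within it.
spiracle pair III lost (derived state 'yes') is shared by Species C, Species P, and Species V — a synapomorphy uniting that clade.
gular pouch (state 'yes') occurs in Species C and Species Y but conflicts with the nesting implied by the other characters — most parsimoniously interpreted as homoplasy.
Most parsimonious ingroup topology: (((Species P,Species C),Species V),Species Y).
The clade {Species C, Species P} is supported by enlarged canines: its derived state 'no' occurs in exactly those taxa and in no other taxon (including the outgroup).

enlarged canines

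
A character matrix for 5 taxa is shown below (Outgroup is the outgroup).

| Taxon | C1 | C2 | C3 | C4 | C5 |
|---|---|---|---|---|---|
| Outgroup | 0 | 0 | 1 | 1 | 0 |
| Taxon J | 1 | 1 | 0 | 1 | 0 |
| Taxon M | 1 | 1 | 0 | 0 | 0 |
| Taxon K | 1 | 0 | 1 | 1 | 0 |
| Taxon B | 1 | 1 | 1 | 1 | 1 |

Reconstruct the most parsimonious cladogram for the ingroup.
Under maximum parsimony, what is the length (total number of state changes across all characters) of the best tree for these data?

5

Character polarity is set by the outgroup: the derived state is whichever differs from the outgroup's state, so for C3, C4 the derived state is '0', and for the remaining characters it is '1'.
All ingroup taxa share the derived state '1' for C1; it defines the ingroup but does not resolve relationships within it.
Only Taxon B, Taxon J, and Taxon M show the derived state '1' for C2, supporting them as a clade.
Only Taxon J and Taxon M show the derived state '0' for C3, supporting them as a clade.
C4 (derived state '0') is unique to Taxon M (autapomorphy; uninformative for grouping).
C5: derived state '1' in Taxon B only — an autapomorphy, so it tells us nothing about relationships among taxa.
Most parsimonious ingroup topology: (((Taxon J,Taxon M),Taxon B),Taxon K).
Changes per character on this tree: C1: 1; C2: 1; C3: 1; C4: 1; C5: 1.
Total = 5.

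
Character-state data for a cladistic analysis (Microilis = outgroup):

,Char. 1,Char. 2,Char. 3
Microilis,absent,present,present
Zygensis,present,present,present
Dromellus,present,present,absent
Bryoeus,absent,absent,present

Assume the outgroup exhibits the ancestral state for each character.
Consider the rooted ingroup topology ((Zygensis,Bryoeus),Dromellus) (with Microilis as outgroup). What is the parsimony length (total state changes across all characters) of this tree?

Map each character onto ((Zygensis,Bryoeus),Dromellus) (rooted by Microilis) and count the minimum state changes it requires (Fitch parsimony):
Char. 1: 2; Char. 2: 1; Char. 3: 1.
Total tree length = 4.

4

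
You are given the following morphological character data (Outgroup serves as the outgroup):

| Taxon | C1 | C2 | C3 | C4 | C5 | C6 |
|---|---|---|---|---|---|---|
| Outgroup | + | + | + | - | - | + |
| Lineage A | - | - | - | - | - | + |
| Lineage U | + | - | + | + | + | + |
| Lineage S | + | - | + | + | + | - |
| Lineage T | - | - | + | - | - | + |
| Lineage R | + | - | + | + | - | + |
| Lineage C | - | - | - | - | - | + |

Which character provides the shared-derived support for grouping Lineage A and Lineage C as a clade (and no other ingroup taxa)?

Character polarity is set by the outgroup: the derived state is whichever differs from the outgroup's state, so for C1, C2, C3, C6 the derived state is '-', and for the remaining characters it is '+'.
C1 (derived state '-') is shared by Lineage A, Lineage C, and Lineage T — a synapomorphy uniting that clade.
C2 (derived state '-') is shared by all ingroup taxa — unites the whole ingroup.
Only Lineage A and Lineage C show the derived state '-' for C3, supporting them as a clade.
C4 (derived state '+') is shared by Lineage R, Lineage S, and Lineage U — a synapomorphy uniting that clade.
C5: derived state '+' in Lineage S and Lineage U only — synapomorphy for {Lineage S, Lineage U}.
C6: derived state '-' in Lineage S only — an autapomorphy, so it tells us nothing about relationships among taxa.
Most parsimonious ingroup topology: (((Lineage C,Lineage A),Lineage T),((Lineage S,Lineage U),Lineage R)).
The clade {Lineage A, Lineage C} is supported by C3: its derived state '-' occurs in exactly those taxa and in no other taxon (including the outgroup).

C3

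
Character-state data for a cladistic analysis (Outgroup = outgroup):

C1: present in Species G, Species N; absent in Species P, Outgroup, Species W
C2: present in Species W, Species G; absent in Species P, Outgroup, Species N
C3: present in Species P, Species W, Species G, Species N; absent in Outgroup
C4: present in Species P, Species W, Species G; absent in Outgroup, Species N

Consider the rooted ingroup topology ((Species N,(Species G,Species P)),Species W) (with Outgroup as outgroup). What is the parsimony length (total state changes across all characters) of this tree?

Map each character onto ((Species N,(Species G,Species P)),Species W) (rooted by Outgroup) and count the minimum state changes it requires (Fitch parsimony):
C1: 2; C2: 2; C3: 1; C4: 2.
Total tree length = 7.

7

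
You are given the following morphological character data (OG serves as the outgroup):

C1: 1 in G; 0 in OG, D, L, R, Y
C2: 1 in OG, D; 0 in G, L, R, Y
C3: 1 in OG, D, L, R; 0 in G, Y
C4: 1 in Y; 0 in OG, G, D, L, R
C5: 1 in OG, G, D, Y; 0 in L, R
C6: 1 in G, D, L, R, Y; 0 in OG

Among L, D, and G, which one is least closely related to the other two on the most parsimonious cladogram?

Character polarity is set by the outgroup: the derived state is whichever differs from the outgroup's state, so for C2, C3, C5 the derived state is '0', and for the remaining characters it is '1'.
C1: derived state '1' in G only — an autapomorphy, so it tells us nothing about relationships among taxa.
C2: derived state '0' in G, L, R, and Y only — synapomorphy for {G, L, R, Y}.
C3 (derived state '0') is shared by G and Y — a synapomorphy uniting that clade.
C4: derived state '1' in Y only — an autapomorphy, so it tells us nothing about relationships among taxa.
C5: derived state '0' in L and R only — synapomorphy for {L, R}.
C6 (derived state '1') is shared by all ingroup taxa — unites the whole ingroup.
Most parsimonious ingroup topology: (((G,Y),(L,R)),D).
L and G share a more recent common ancestor with each other than either does with D, so D is the least closely related of the three.

D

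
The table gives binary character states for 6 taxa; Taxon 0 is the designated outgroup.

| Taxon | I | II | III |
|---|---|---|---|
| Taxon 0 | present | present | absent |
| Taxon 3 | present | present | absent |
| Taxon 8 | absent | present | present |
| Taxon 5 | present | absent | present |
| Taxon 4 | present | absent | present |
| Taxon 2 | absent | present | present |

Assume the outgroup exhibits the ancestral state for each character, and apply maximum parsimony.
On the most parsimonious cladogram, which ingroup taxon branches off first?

Character polarity is set by the outgroup: the derived state is whichever differs from the outgroup's state, so for I, II the derived state is 'absent', and for the remaining characters it is 'present'.
I (derived state 'absent') is shared by Taxon 2 and Taxon 8 — a synapomorphy uniting that clade.
II: derived state 'absent' in Taxon 4 and Taxon 5 only — synapomorphy for {Taxon 4, Taxon 5}.
III (derived state 'present') is shared by Taxon 2, Taxon 4, Taxon 5, and Taxon 8 — a synapomorphy uniting that clade.
Most parsimonious ingroup topology: (Taxon 3,((Taxon 8,Taxon 2),(Taxon 5,Taxon 4))).
Taxon 3 is sister to the clade containing all other ingroup taxa, so it is the earliest-diverging (most basal) ingroup lineage.

Taxon 3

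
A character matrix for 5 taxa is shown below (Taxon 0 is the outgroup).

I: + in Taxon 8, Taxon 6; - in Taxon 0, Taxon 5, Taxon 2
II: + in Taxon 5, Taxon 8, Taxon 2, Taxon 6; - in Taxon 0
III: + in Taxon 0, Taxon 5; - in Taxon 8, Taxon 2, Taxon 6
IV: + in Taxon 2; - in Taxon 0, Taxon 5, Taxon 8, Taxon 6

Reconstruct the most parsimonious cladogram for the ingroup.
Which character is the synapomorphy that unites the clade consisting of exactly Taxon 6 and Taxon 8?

I

Character polarity is set by the outgroup: the derived state is whichever differs from the outgroup's state, so for III the derived state is '-', and for the remaining characters it is '+'.
Only Taxon 6 and Taxon 8 show the derived state '+' for I, supporting them as a clade.
All ingroup taxa share the derived state '+' for II; it defines the ingroup but does not resolve relationships within it.
III (derived state '-') is shared by Taxon 2, Taxon 6, and Taxon 8 — a synapomorphy uniting that clade.
IV: derived state '+' in Taxon 2 only — an autapomorphy, so it tells us nothing about relationships among taxa.
Most parsimonious ingroup topology: (Taxon 5,((Taxon 8,Taxon 6),Taxon 2)).
The clade {Taxon 6, Taxon 8} is supported by I: its derived state '+' occurs in exactly those taxa and in no other taxon (including the outgroup).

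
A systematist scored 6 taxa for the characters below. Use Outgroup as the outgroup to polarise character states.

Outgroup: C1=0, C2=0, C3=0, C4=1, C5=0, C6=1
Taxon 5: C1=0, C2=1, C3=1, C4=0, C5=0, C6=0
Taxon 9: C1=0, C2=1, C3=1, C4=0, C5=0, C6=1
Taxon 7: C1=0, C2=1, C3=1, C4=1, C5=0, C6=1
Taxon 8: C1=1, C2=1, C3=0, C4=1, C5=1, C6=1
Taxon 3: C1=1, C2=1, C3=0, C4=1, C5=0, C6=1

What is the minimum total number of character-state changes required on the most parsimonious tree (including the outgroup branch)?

Character polarity is set by the outgroup: the derived state is whichever differs from the outgroup's state, so for C4, C6 the derived state is '0', and for the remaining characters it is '1'.
Only Taxon 3 and Taxon 8 show the derived state '1' for C1, supporting them as a clade.
C2 (derived state '1') is shared by all ingroup taxa — unites the whole ingroup.
C3 (derived state '1') is shared by Taxon 5, Taxon 7, and Taxon 9 — a synapomorphy uniting that clade.
Only Taxon 5 and Taxon 9 show the derived state '0' for C4, supporting them as a clade.
C5 (derived state '1') is unique to Taxon 8 (autapomorphy; uninformative for grouping).
C6: derived state '0' in Taxon 5 only — an autapomorphy, so it tells us nothing about relationships among taxa.
Most parsimonious ingroup topology: (((Taxon 5,Taxon 9),Taxon 7),(Taxon 8,Taxon 3)).
Changes per character on this tree: C1: 1; C2: 1; C3: 1; C4: 1; C5: 1; C6: 1.
Total = 6.

6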